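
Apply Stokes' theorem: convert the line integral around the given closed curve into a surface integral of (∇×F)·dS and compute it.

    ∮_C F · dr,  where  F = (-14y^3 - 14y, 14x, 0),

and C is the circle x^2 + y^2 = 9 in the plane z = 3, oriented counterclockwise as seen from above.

Let S be the flat disk x^2 + y^2 ≤ 9 in the plane z = 3, with upward unit normal n̂ = ẑ. By Stokes' theorem,

    ∮_C F · dr = ∬_S (∇ × F) · n̂ dS = ∬_D (curl F)_z dA,

where D is the disk x^2 + y^2 ≤ 9.

Compute the curl of F = (-14y^3 - 14y, 14x, 0):
    (∇ × F)_x = ∂F_z/∂y - ∂F_y/∂z = 0,
    (∇ × F)_y = ∂F_x/∂z - ∂F_z/∂x = 0,
    (∇ × F)_z = ∂F_y/∂x - ∂F_x/∂y = 42y^2 + 28.

On z = 3, (curl F)_z = 42y^2 + 28.

Convert to polar (x = r cos θ, y = r sin θ, dA = r dr dθ); the integrand becomes 42r^2sin(θ)^2 + 28, so

    ∬_D (curl F)_z dA = ∫_0^{2π} ∫_0^{3} (42r^2sin(θ)^2 + 28) · r dr dθ.

Inner (r from 0 to 3): 1701sin(θ)^2/2 + 126.
Outer (θ from 0 to 2π): 2205π/2.

Therefore ∮_C F · dr = 2205π/2.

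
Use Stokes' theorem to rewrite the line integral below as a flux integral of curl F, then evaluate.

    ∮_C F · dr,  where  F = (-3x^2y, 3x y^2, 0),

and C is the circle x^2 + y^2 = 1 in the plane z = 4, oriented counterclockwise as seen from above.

Let S be the flat disk x^2 + y^2 ≤ 1 in the plane z = 4, with upward unit normal n̂ = ẑ. By Stokes' theorem,

    ∮_C F · dr = ∬_S (∇ × F) · n̂ dS = ∬_D (curl F)_z dA,

where D is the disk x^2 + y^2 ≤ 1.

Compute the curl of F = (-3x^2y, 3x y^2, 0):
    (∇ × F)_x = ∂F_z/∂y - ∂F_y/∂z = 0,
    (∇ × F)_y = ∂F_x/∂z - ∂F_z/∂x = 0,
    (∇ × F)_z = ∂F_y/∂x - ∂F_x/∂y = 3x^2 + 3y^2.

On z = 4, (curl F)_z = 3x^2 + 3y^2.

Convert to polar (x = r cos θ, y = r sin θ, dA = r dr dθ); the integrand becomes 3r^2, so

    ∬_D (curl F)_z dA = ∫_0^{2π} ∫_0^{1} (3r^2) · r dr dθ.

Inner (r from 0 to 1): 3/4.
Outer (θ from 0 to 2π): 3π/2.

Therefore ∮_C F · dr = 3π/2.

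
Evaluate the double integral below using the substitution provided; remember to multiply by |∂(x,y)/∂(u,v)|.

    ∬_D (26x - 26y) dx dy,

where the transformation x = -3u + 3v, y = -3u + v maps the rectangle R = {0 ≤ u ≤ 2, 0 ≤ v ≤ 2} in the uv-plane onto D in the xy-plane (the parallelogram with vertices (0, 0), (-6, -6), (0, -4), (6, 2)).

Compute the Jacobian determinant of (x, y) with respect to (u, v):

    ∂(x,y)/∂(u,v) = | -3  3 | = (-3)(1) - (3)(-3) = 6.
                   | -3  1 |

Its absolute value is |J| = 6 (the area scaling factor).

Substituting x = -3u + 3v, y = -3u + v into the integrand,

    26x - 26y → 52v,

so the integral becomes

    ∬_R (52v) · |J| du dv = ∫_0^2 ∫_0^2 (312v) dv du.

Inner (v): 624.
Outer (u): 1248.

Therefore ∬_D (26x - 26y) dx dy = 1248.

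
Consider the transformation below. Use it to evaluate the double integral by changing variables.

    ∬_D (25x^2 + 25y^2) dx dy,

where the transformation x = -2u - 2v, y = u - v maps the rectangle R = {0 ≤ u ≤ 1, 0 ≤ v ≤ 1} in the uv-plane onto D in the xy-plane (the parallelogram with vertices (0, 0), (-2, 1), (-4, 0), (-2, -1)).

Compute the Jacobian determinant of (x, y) with respect to (u, v):

    ∂(x,y)/∂(u,v) = | -2  -2 | = (-2)(-1) - (-2)(1) = 4.
                   | 1  -1 |

Its absolute value is |J| = 4 (the area scaling factor).

Substituting x = -2u - 2v, y = u - v into the integrand,

    25x^2 + 25y^2 → 125u^2 + 150u v + 125v^2,

so the integral becomes

    ∬_R (125u^2 + 150u v + 125v^2) · |J| du dv = ∫_0^1 ∫_0^1 (500u^2 + 600u v + 500v^2) dv du.

Inner (v): 500u^2 + 300u + 500/3.
Outer (u): 1450/3.

Therefore ∬_D (25x^2 + 25y^2) dx dy = 1450/3.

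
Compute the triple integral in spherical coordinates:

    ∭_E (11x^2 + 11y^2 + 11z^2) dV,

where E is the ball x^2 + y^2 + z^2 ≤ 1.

In spherical coordinates, x = ρ sin(φ) cos(θ), y = ρ sin(φ) sin(θ), z = ρ cos(φ), and dV = ρ^2 sin(φ) dρ dφ dθ.

The integrand becomes 11ρ^2, so

    ∭_E (11x^2 + 11y^2 + 11z^2) dV = ∫_{0}^{2π} ∫_{0}^{π} ∫_{0}^{1} (11ρ^2) · ρ^2 sin(φ) dρ dφ dθ.

Inner (ρ): 11sin(φ)/5.
Middle (φ): 22/5.
Outer (θ): 44π/5.

Therefore the triple integral equals 44π/5.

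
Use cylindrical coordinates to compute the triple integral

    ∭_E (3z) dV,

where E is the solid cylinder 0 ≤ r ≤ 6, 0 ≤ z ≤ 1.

In cylindrical coordinates, x = r cos(θ), y = r sin(θ), z = z, and dV = r dr dθ dz.

The integrand becomes 3z, so

    ∭_E (3z) dV = ∫_{0}^{2π} ∫_{0}^{6} ∫_{0}^{1} (3z) · r dz dr dθ.

Inner (z): 3r/2.
Middle (r from 0 to 6): 27.
Outer (θ): 54π.

Therefore the triple integral equals 54π.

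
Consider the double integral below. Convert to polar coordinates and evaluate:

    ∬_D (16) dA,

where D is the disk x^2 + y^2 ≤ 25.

The region D is 0 ≤ r ≤ 5, 0 ≤ θ ≤ 2π in polar coordinates, where x = r cos(θ), y = r sin(θ), and dA = r dr dθ.

Under the substitution, the integrand becomes 16, so

    ∬_D (16) dA = ∫_{0}^{2π} ∫_{0}^{5} (16) · r dr dθ.

Inner integral (in r): ∫_{0}^{5} (16) · r dr = 200.

Outer integral (in θ): ∫_{0}^{2π} (200) dθ = 400π.

Therefore ∬_D (16) dA = 400π.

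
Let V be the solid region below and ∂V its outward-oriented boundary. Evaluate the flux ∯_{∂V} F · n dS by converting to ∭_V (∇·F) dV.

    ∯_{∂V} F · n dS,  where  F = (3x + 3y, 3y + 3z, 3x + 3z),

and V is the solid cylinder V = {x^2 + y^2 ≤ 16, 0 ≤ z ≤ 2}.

By the divergence theorem,

    ∯_{∂V} F · n dS = ∭_V (∇ · F) dV.

Compute the divergence:
    ∇ · F = ∂F_x/∂x + ∂F_y/∂y + ∂F_z/∂z = 3 + 3 + 3 = 9.

In cylindrical coordinates, x = r cos(θ), y = r sin(θ), z = z, dV = r dr dθ dz, with 0 ≤ r ≤ 4, 0 ≤ θ ≤ 2π, 0 ≤ z ≤ 2.

The integrand, after substitution and multiplying by the volume element, becomes (9) · r, so

    ∭_V (∇·F) dV = ∫_0^{2π} ∫_0^{4} ∫_0^{2} (9) · r dz dr dθ.

Inner (z from 0 to 2): 18r.
Middle (r from 0 to 4): 144.
Outer (θ from 0 to 2π): 288π.

Therefore ∯_{∂V} F · n dS = 288π.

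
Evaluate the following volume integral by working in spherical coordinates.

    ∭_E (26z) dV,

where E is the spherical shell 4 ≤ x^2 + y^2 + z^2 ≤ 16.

In spherical coordinates, x = ρ sin(φ) cos(θ), y = ρ sin(φ) sin(θ), z = ρ cos(φ), and dV = ρ^2 sin(φ) dρ dφ dθ.

The integrand becomes 26ρ cos(φ), so

    ∭_E (26z) dV = ∫_{0}^{2π} ∫_{0}^{π} ∫_{2}^{4} (26ρ cos(φ)) · ρ^2 sin(φ) dρ dφ dθ.

Inner (ρ): 780sin(2φ).
Middle (φ): 0.
Outer (θ): 0.

Therefore the triple integral equals 0.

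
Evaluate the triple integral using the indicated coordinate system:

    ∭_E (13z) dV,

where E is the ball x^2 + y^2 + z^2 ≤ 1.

In spherical coordinates, x = ρ sin(φ) cos(θ), y = ρ sin(φ) sin(θ), z = ρ cos(φ), and dV = ρ^2 sin(φ) dρ dφ dθ.

The integrand becomes 13ρ cos(φ), so

    ∭_E (13z) dV = ∫_{0}^{2π} ∫_{0}^{π} ∫_{0}^{1} (13ρ cos(φ)) · ρ^2 sin(φ) dρ dφ dθ.

Inner (ρ): 13sin(2φ)/8.
Middle (φ): 0.
Outer (θ): 0.

Therefore the triple integral equals 0.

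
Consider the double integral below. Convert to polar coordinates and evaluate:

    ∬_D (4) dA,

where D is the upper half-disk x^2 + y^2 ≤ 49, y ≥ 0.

The region D is 0 ≤ r ≤ 7, 0 ≤ θ ≤ π in polar coordinates, where x = r cos(θ), y = r sin(θ), and dA = r dr dθ.

Under the substitution, the integrand becomes 4, so

    ∬_D (4) dA = ∫_{0}^{π} ∫_{0}^{7} (4) · r dr dθ.

Inner integral (in r): ∫_{0}^{7} (4) · r dr = 98.

Outer integral (in θ): ∫_{0}^{π} (98) dθ = 98π.

Therefore ∬_D (4) dA = 98π.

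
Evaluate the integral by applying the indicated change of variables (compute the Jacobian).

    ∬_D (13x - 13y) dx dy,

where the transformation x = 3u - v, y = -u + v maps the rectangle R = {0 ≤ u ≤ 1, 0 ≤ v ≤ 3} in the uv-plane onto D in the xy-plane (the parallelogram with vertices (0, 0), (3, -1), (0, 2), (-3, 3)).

Compute the Jacobian determinant of (x, y) with respect to (u, v):

    ∂(x,y)/∂(u,v) = | 3  -1 | = (3)(1) - (-1)(-1) = 2.
                   | -1  1 |

Its absolute value is |J| = 2 (the area scaling factor).

Substituting x = 3u - v, y = -u + v into the integrand,

    13x - 13y → 52u - 26v,

so the integral becomes

    ∬_R (52u - 26v) · |J| du dv = ∫_0^1 ∫_0^3 (104u - 52v) dv du.

Inner (v): 312u - 234.
Outer (u): -78.

Therefore ∬_D (13x - 13y) dx dy = -78.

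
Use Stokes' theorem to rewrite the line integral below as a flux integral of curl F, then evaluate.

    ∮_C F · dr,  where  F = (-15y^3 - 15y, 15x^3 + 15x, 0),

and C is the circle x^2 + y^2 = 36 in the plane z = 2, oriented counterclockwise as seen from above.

Let S be the flat disk x^2 + y^2 ≤ 36 in the plane z = 2, with upward unit normal n̂ = ẑ. By Stokes' theorem,

    ∮_C F · dr = ∬_S (∇ × F) · n̂ dS = ∬_D (curl F)_z dA,

where D is the disk x^2 + y^2 ≤ 36.

Compute the curl of F = (-15y^3 - 15y, 15x^3 + 15x, 0):
    (∇ × F)_x = ∂F_z/∂y - ∂F_y/∂z = 0,
    (∇ × F)_y = ∂F_x/∂z - ∂F_z/∂x = 0,
    (∇ × F)_z = ∂F_y/∂x - ∂F_x/∂y = 45x^2 + 45y^2 + 30.

On z = 2, (curl F)_z = 45x^2 + 45y^2 + 30.

Convert to polar (x = r cos θ, y = r sin θ, dA = r dr dθ); the integrand becomes 45r^2 + 30, so

    ∬_D (curl F)_z dA = ∫_0^{2π} ∫_0^{6} (45r^2 + 30) · r dr dθ.

Inner (r from 0 to 6): 15120.
Outer (θ from 0 to 2π): 30240π.

Therefore ∮_C F · dr = 30240π.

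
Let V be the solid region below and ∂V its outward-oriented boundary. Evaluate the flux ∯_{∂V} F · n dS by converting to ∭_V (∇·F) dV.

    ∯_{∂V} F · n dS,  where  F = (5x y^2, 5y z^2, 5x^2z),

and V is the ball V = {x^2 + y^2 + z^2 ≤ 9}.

By the divergence theorem,

    ∯_{∂V} F · n dS = ∭_V (∇ · F) dV.

Compute the divergence:
    ∇ · F = ∂F_x/∂x + ∂F_y/∂y + ∂F_z/∂z = 5y^2 + 5z^2 + 5x^2 = 5x^2 + 5y^2 + 5z^2.

In spherical coordinates, x = ρ sin(φ) cos(θ), y = ρ sin(φ) sin(θ), z = ρ cos(φ), dV = ρ^2 sin(φ) dρ dφ dθ, with 0 ≤ ρ ≤ 3, 0 ≤ φ ≤ π, 0 ≤ θ ≤ 2π.

The integrand, after substitution and multiplying by the volume element, becomes (5ρ^2) · ρ^2 sin(φ), so

    ∭_V (∇·F) dV = ∫_0^{2π} ∫_0^{π} ∫_0^{3} (5ρ^2) · ρ^2 sin(φ) dρ dφ dθ.

Inner (ρ from 0 to 3): 243sin(φ).
Middle (φ from 0 to π): 486.
Outer (θ from 0 to 2π): 972π.

Therefore ∯_{∂V} F · n dS = 972π.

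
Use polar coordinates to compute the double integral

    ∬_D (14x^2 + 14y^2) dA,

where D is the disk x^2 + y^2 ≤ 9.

The region D is 0 ≤ r ≤ 3, 0 ≤ θ ≤ 2π in polar coordinates, where x = r cos(θ), y = r sin(θ), and dA = r dr dθ.

Under the substitution, the integrand becomes 14r^2, so

    ∬_D (14x^2 + 14y^2) dA = ∫_{0}^{2π} ∫_{0}^{3} (14r^2) · r dr dθ.

Inner integral (in r): ∫_{0}^{3} (14r^2) · r dr = 567/2.

Outer integral (in θ): ∫_{0}^{2π} (567/2) dθ = 567π.

Therefore ∬_D (14x^2 + 14y^2) dA = 567π.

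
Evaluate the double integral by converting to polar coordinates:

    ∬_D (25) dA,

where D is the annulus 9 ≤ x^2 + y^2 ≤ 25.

The region D is 3 ≤ r ≤ 5, 0 ≤ θ ≤ 2π in polar coordinates, where x = r cos(θ), y = r sin(θ), and dA = r dr dθ.

Under the substitution, the integrand becomes 25, so

    ∬_D (25) dA = ∫_{0}^{2π} ∫_{3}^{5} (25) · r dr dθ.

Inner integral (in r): ∫_{3}^{5} (25) · r dr = 200.

Outer integral (in θ): ∫_{0}^{2π} (200) dθ = 400π.

Therefore ∬_D (25) dA = 400π.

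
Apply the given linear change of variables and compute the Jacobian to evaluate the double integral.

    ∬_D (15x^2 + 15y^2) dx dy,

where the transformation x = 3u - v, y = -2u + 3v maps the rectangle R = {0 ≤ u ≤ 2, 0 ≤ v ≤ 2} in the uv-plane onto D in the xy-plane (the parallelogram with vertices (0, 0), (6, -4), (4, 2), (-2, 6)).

Compute the Jacobian determinant of (x, y) with respect to (u, v):

    ∂(x,y)/∂(u,v) = | 3  -1 | = (3)(3) - (-1)(-2) = 7.
                   | -2  3 |

Its absolute value is |J| = 7 (the area scaling factor).

Substituting x = 3u - v, y = -2u + 3v into the integrand,

    15x^2 + 15y^2 → 195u^2 - 270u v + 150v^2,

so the integral becomes

    ∬_R (195u^2 - 270u v + 150v^2) · |J| du dv = ∫_0^2 ∫_0^2 (1365u^2 - 1890u v + 1050v^2) dv du.

Inner (v): 2730u^2 - 3780u + 2800.
Outer (u): 5320.

Therefore ∬_D (15x^2 + 15y^2) dx dy = 5320.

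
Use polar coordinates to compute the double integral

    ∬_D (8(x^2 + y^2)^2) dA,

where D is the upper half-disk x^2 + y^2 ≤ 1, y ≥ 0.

The region D is 0 ≤ r ≤ 1, 0 ≤ θ ≤ π in polar coordinates, where x = r cos(θ), y = r sin(θ), and dA = r dr dθ.

Under the substitution, the integrand becomes 8r^4, so

    ∬_D (8(x^2 + y^2)^2) dA = ∫_{0}^{π} ∫_{0}^{1} (8r^4) · r dr dθ.

Inner integral (in r): ∫_{0}^{1} (8r^4) · r dr = 4/3.

Outer integral (in θ): ∫_{0}^{π} (4/3) dθ = 4π/3.

Therefore ∬_D (8(x^2 + y^2)^2) dA = 4π/3.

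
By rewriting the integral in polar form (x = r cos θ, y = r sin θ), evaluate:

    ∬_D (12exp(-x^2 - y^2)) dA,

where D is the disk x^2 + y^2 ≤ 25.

The region D is 0 ≤ r ≤ 5, 0 ≤ θ ≤ 2π in polar coordinates, where x = r cos(θ), y = r sin(θ), and dA = r dr dθ.

Under the substitution, the integrand becomes 12exp(-r^2), so

    ∬_D (12exp(-x^2 - y^2)) dA = ∫_{0}^{2π} ∫_{0}^{5} (12exp(-r^2)) · r dr dθ.

Inner integral (in r): ∫_{0}^{5} (12exp(-r^2)) · r dr = 6 - 6exp(-25).

Outer integral (in θ): ∫_{0}^{2π} (6 - 6exp(-25)) dθ = -12π exp(-25) + 12π.

Therefore ∬_D (12exp(-x^2 - y^2)) dA = -12π exp(-25) + 12π.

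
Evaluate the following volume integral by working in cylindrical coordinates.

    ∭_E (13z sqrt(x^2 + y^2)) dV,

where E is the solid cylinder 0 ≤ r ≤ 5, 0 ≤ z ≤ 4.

In cylindrical coordinates, x = r cos(θ), y = r sin(θ), z = z, and dV = r dr dθ dz.

The integrand becomes 13r z, so

    ∭_E (13z sqrt(x^2 + y^2)) dV = ∫_{0}^{2π} ∫_{0}^{5} ∫_{0}^{4} (13r z) · r dz dr dθ.

Inner (z): 104r^2.
Middle (r from 0 to 5): 13000/3.
Outer (θ): 26000π/3.

Therefore the triple integral equals 26000π/3.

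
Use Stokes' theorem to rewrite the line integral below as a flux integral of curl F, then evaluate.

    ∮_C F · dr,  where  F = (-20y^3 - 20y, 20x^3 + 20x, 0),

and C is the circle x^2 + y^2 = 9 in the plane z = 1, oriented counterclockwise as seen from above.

Let S be the flat disk x^2 + y^2 ≤ 9 in the plane z = 1, with upward unit normal n̂ = ẑ. By Stokes' theorem,

    ∮_C F · dr = ∬_S (∇ × F) · n̂ dS = ∬_D (curl F)_z dA,

where D is the disk x^2 + y^2 ≤ 9.

Compute the curl of F = (-20y^3 - 20y, 20x^3 + 20x, 0):
    (∇ × F)_x = ∂F_z/∂y - ∂F_y/∂z = 0,
    (∇ × F)_y = ∂F_x/∂z - ∂F_z/∂x = 0,
    (∇ × F)_z = ∂F_y/∂x - ∂F_x/∂y = 60x^2 + 60y^2 + 40.

On z = 1, (curl F)_z = 60x^2 + 60y^2 + 40.

Convert to polar (x = r cos θ, y = r sin θ, dA = r dr dθ); the integrand becomes 60r^2 + 40, so

    ∬_D (curl F)_z dA = ∫_0^{2π} ∫_0^{3} (60r^2 + 40) · r dr dθ.

Inner (r from 0 to 3): 1395.
Outer (θ from 0 to 2π): 2790π.

Therefore ∮_C F · dr = 2790π.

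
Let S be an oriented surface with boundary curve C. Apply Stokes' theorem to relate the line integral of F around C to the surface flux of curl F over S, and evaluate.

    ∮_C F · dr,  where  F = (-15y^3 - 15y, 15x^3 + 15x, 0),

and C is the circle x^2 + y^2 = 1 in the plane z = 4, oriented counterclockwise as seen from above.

Let S be the flat disk x^2 + y^2 ≤ 1 in the plane z = 4, with upward unit normal n̂ = ẑ. By Stokes' theorem,

    ∮_C F · dr = ∬_S (∇ × F) · n̂ dS = ∬_D (curl F)_z dA,

where D is the disk x^2 + y^2 ≤ 1.

Compute the curl of F = (-15y^3 - 15y, 15x^3 + 15x, 0):
    (∇ × F)_x = ∂F_z/∂y - ∂F_y/∂z = 0,
    (∇ × F)_y = ∂F_x/∂z - ∂F_z/∂x = 0,
    (∇ × F)_z = ∂F_y/∂x - ∂F_x/∂y = 45x^2 + 45y^2 + 30.

On z = 4, (curl F)_z = 45x^2 + 45y^2 + 30.

Convert to polar (x = r cos θ, y = r sin θ, dA = r dr dθ); the integrand becomes 45r^2 + 30, so

    ∬_D (curl F)_z dA = ∫_0^{2π} ∫_0^{1} (45r^2 + 30) · r dr dθ.

Inner (r from 0 to 1): 105/4.
Outer (θ from 0 to 2π): 105π/2.

Therefore ∮_C F · dr = 105π/2.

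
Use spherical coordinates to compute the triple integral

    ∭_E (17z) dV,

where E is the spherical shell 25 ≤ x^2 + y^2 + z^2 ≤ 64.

In spherical coordinates, x = ρ sin(φ) cos(θ), y = ρ sin(φ) sin(θ), z = ρ cos(φ), and dV = ρ^2 sin(φ) dρ dφ dθ.

The integrand becomes 17ρ cos(φ), so

    ∭_E (17z) dV = ∫_{0}^{2π} ∫_{0}^{π} ∫_{5}^{8} (17ρ cos(φ)) · ρ^2 sin(φ) dρ dφ dθ.

Inner (ρ): 59007sin(2φ)/8.
Middle (φ): 0.
Outer (θ): 0.

Therefore the triple integral equals 0.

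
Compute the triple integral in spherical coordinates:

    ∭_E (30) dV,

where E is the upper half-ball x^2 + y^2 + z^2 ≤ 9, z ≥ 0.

In spherical coordinates, x = ρ sin(φ) cos(θ), y = ρ sin(φ) sin(θ), z = ρ cos(φ), and dV = ρ^2 sin(φ) dρ dφ dθ.

The integrand becomes 30, so

    ∭_E (30) dV = ∫_{0}^{2π} ∫_{0}^{π/2} ∫_{0}^{3} (30) · ρ^2 sin(φ) dρ dφ dθ.

Inner (ρ): 270sin(φ).
Middle (φ): 270.
Outer (θ): 540π.

Therefore the triple integral equals 540π.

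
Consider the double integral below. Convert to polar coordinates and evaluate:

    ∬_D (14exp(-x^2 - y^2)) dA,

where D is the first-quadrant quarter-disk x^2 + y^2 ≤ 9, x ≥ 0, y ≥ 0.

The region D is 0 ≤ r ≤ 3, 0 ≤ θ ≤ π/2 in polar coordinates, where x = r cos(θ), y = r sin(θ), and dA = r dr dθ.

Under the substitution, the integrand becomes 14exp(-r^2), so

    ∬_D (14exp(-x^2 - y^2)) dA = ∫_{0}^{π/2} ∫_{0}^{3} (14exp(-r^2)) · r dr dθ.

Inner integral (in r): ∫_{0}^{3} (14exp(-r^2)) · r dr = 7 - 7exp(-9).

Outer integral (in θ): ∫_{0}^{π/2} (7 - 7exp(-9)) dθ = -7π (1 - exp(9))exp(-9)/2.

Therefore ∬_D (14exp(-x^2 - y^2)) dA = -7π (1 - exp(9))exp(-9)/2.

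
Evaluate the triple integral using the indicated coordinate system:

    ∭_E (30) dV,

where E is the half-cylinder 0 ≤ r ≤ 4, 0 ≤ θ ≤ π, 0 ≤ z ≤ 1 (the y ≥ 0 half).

In cylindrical coordinates, x = r cos(θ), y = r sin(θ), z = z, and dV = r dr dθ dz.

The integrand becomes 30, so

    ∭_E (30) dV = ∫_{0}^{π} ∫_{0}^{4} ∫_{0}^{1} (30) · r dz dr dθ.

Inner (z): 30r.
Middle (r from 0 to 4): 240.
Outer (θ): 240π.

Therefore the triple integral equals 240π.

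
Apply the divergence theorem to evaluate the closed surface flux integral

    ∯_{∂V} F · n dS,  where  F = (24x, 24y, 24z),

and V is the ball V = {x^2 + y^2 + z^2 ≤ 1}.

By the divergence theorem,

    ∯_{∂V} F · n dS = ∭_V (∇ · F) dV.

Compute the divergence:
    ∇ · F = ∂F_x/∂x + ∂F_y/∂y + ∂F_z/∂z = 24 + 24 + 24 = 72.

In spherical coordinates, x = ρ sin(φ) cos(θ), y = ρ sin(φ) sin(θ), z = ρ cos(φ), dV = ρ^2 sin(φ) dρ dφ dθ, with 0 ≤ ρ ≤ 1, 0 ≤ φ ≤ π, 0 ≤ θ ≤ 2π.

The integrand, after substitution and multiplying by the volume element, becomes (72) · ρ^2 sin(φ), so

    ∭_V (∇·F) dV = ∫_0^{2π} ∫_0^{π} ∫_0^{1} (72) · ρ^2 sin(φ) dρ dφ dθ.

Inner (ρ from 0 to 1): 24sin(φ).
Middle (φ from 0 to π): 48.
Outer (θ from 0 to 2π): 96π.

Therefore ∯_{∂V} F · n dS = 96π.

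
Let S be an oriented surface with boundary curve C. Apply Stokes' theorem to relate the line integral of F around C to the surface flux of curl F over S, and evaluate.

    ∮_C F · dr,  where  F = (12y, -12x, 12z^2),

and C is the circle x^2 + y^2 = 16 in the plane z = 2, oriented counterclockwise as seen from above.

Let S be the flat disk x^2 + y^2 ≤ 16 in the plane z = 2, with upward unit normal n̂ = ẑ. By Stokes' theorem,

    ∮_C F · dr = ∬_S (∇ × F) · n̂ dS = ∬_D (curl F)_z dA,

where D is the disk x^2 + y^2 ≤ 16.

Compute the curl of F = (12y, -12x, 12z^2):
    (∇ × F)_x = ∂F_z/∂y - ∂F_y/∂z = 0,
    (∇ × F)_y = ∂F_x/∂z - ∂F_z/∂x = 0,
    (∇ × F)_z = ∂F_y/∂x - ∂F_x/∂y = -24.

On z = 2, (curl F)_z = -24.

Convert to polar (x = r cos θ, y = r sin θ, dA = r dr dθ); the integrand becomes -24, so

    ∬_D (curl F)_z dA = ∫_0^{2π} ∫_0^{4} (-24) · r dr dθ.

Inner (r from 0 to 4): -192.
Outer (θ from 0 to 2π): -384π.

Therefore ∮_C F · dr = -384π.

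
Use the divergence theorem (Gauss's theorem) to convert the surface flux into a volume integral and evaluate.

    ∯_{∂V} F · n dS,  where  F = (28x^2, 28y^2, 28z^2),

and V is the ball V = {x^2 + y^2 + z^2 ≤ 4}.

By the divergence theorem,

    ∯_{∂V} F · n dS = ∭_V (∇ · F) dV.

Compute the divergence:
    ∇ · F = ∂F_x/∂x + ∂F_y/∂y + ∂F_z/∂z = 56x + 56y + 56z.

In spherical coordinates, x = ρ sin(φ) cos(θ), y = ρ sin(φ) sin(θ), z = ρ cos(φ), dV = ρ^2 sin(φ) dρ dφ dθ, with 0 ≤ ρ ≤ 2, 0 ≤ φ ≤ π, 0 ≤ θ ≤ 2π.

The integrand, after substitution and multiplying by the volume element, becomes (56ρ (sqrt(2)sin(φ)sin(θ + π/4) + cos(φ))) · ρ^2 sin(φ), so

    ∭_V (∇·F) dV = ∫_0^{2π} ∫_0^{π} ∫_0^{2} (56ρ (sqrt(2)sin(φ)sin(θ + π/4) + cos(φ))) · ρ^2 sin(φ) dρ dφ dθ.

Inner (ρ from 0 to 2): 224(sqrt(2)sin(φ)sin(θ + π/4) + cos(φ))sin(φ).
Middle (φ from 0 to π): 112sqrt(2)π sin(θ + π/4).
Outer (θ from 0 to 2π): 0.

Therefore ∯_{∂V} F · n dS = 0.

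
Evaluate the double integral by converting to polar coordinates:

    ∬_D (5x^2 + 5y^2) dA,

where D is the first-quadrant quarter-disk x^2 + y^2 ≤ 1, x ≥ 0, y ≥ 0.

The region D is 0 ≤ r ≤ 1, 0 ≤ θ ≤ π/2 in polar coordinates, where x = r cos(θ), y = r sin(θ), and dA = r dr dθ.

Under the substitution, the integrand becomes 5r^2, so

    ∬_D (5x^2 + 5y^2) dA = ∫_{0}^{π/2} ∫_{0}^{1} (5r^2) · r dr dθ.

Inner integral (in r): ∫_{0}^{1} (5r^2) · r dr = 5/4.

Outer integral (in θ): ∫_{0}^{π/2} (5/4) dθ = 5π/8.

Therefore ∬_D (5x^2 + 5y^2) dA = 5π/8.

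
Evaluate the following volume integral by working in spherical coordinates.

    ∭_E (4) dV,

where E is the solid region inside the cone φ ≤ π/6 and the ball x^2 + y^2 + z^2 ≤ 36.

In spherical coordinates, x = ρ sin(φ) cos(θ), y = ρ sin(φ) sin(θ), z = ρ cos(φ), and dV = ρ^2 sin(φ) dρ dφ dθ.

The integrand becomes 4, so

    ∭_E (4) dV = ∫_{0}^{2π} ∫_{0}^{π/6} ∫_{0}^{6} (4) · ρ^2 sin(φ) dρ dφ dθ.

Inner (ρ): 288sin(φ).
Middle (φ): 288 - 144sqrt(3).
Outer (θ): 288π (2 - sqrt(3)).

Therefore the triple integral equals 288π (2 - sqrt(3)).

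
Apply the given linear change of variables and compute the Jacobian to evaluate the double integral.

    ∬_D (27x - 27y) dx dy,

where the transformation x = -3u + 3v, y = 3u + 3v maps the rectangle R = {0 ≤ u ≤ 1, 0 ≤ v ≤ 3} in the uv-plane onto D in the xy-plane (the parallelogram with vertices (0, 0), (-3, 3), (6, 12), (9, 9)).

Compute the Jacobian determinant of (x, y) with respect to (u, v):

    ∂(x,y)/∂(u,v) = | -3  3 | = (-3)(3) - (3)(3) = -18.
                   | 3  3 |

Its absolute value is |J| = 18 (the area scaling factor).

Substituting x = -3u + 3v, y = 3u + 3v into the integrand,

    27x - 27y → -162u,

so the integral becomes

    ∬_R (-162u) · |J| du dv = ∫_0^1 ∫_0^3 (-2916u) dv du.

Inner (v): -8748u.
Outer (u): -4374.

Therefore ∬_D (27x - 27y) dx dy = -4374.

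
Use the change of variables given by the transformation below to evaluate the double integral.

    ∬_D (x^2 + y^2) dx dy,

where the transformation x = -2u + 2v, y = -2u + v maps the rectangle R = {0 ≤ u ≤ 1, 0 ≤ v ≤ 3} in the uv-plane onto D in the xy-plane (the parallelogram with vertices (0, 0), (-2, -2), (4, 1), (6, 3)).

Compute the Jacobian determinant of (x, y) with respect to (u, v):

    ∂(x,y)/∂(u,v) = | -2  2 | = (-2)(1) - (2)(-2) = 2.
                   | -2  1 |

Its absolute value is |J| = 2 (the area scaling factor).

Substituting x = -2u + 2v, y = -2u + v into the integrand,

    x^2 + y^2 → 8u^2 - 12u v + 5v^2,

so the integral becomes

    ∬_R (8u^2 - 12u v + 5v^2) · |J| du dv = ∫_0^1 ∫_0^3 (16u^2 - 24u v + 10v^2) dv du.

Inner (v): 48u^2 - 108u + 90.
Outer (u): 52.

Therefore ∬_D (x^2 + y^2) dx dy = 52.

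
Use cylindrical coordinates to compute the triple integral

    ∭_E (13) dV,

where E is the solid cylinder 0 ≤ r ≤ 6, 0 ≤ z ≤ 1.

In cylindrical coordinates, x = r cos(θ), y = r sin(θ), z = z, and dV = r dr dθ dz.

The integrand becomes 13, so

    ∭_E (13) dV = ∫_{0}^{2π} ∫_{0}^{6} ∫_{0}^{1} (13) · r dz dr dθ.

Inner (z): 13r.
Middle (r from 0 to 6): 234.
Outer (θ): 468π.

Therefore the triple integral equals 468π.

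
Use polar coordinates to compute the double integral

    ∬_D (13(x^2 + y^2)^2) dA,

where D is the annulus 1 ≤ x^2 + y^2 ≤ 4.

The region D is 1 ≤ r ≤ 2, 0 ≤ θ ≤ 2π in polar coordinates, where x = r cos(θ), y = r sin(θ), and dA = r dr dθ.

Under the substitution, the integrand becomes 13r^4, so

    ∬_D (13(x^2 + y^2)^2) dA = ∫_{0}^{2π} ∫_{1}^{2} (13r^4) · r dr dθ.

Inner integral (in r): ∫_{1}^{2} (13r^4) · r dr = 273/2.

Outer integral (in θ): ∫_{0}^{2π} (273/2) dθ = 273π.

Therefore ∬_D (13(x^2 + y^2)^2) dA = 273π.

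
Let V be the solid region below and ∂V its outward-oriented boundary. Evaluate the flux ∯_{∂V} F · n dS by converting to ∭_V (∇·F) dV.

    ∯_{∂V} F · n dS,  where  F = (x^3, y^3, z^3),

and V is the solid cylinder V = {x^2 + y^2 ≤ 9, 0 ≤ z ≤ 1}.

By the divergence theorem,

    ∯_{∂V} F · n dS = ∭_V (∇ · F) dV.

Compute the divergence:
    ∇ · F = ∂F_x/∂x + ∂F_y/∂y + ∂F_z/∂z = 3x^2 + 3y^2 + 3z^2.

In cylindrical coordinates, x = r cos(θ), y = r sin(θ), z = z, dV = r dr dθ dz, with 0 ≤ r ≤ 3, 0 ≤ θ ≤ 2π, 0 ≤ z ≤ 1.

The integrand, after substitution and multiplying by the volume element, becomes (3r^2 + 3z^2) · r, so

    ∭_V (∇·F) dV = ∫_0^{2π} ∫_0^{3} ∫_0^{1} (3r^2 + 3z^2) · r dz dr dθ.

Inner (z from 0 to 1): 3r^3 + r.
Middle (r from 0 to 3): 261/4.
Outer (θ from 0 to 2π): 261π/2.

Therefore ∯_{∂V} F · n dS = 261π/2.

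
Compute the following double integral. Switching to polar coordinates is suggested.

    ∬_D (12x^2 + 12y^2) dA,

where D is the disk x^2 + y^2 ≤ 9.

The region D is 0 ≤ r ≤ 3, 0 ≤ θ ≤ 2π in polar coordinates, where x = r cos(θ), y = r sin(θ), and dA = r dr dθ.

Under the substitution, the integrand becomes 12r^2, so

    ∬_D (12x^2 + 12y^2) dA = ∫_{0}^{2π} ∫_{0}^{3} (12r^2) · r dr dθ.

Inner integral (in r): ∫_{0}^{3} (12r^2) · r dr = 243.

Outer integral (in θ): ∫_{0}^{2π} (243) dθ = 486π.

Therefore ∬_D (12x^2 + 12y^2) dA = 486π.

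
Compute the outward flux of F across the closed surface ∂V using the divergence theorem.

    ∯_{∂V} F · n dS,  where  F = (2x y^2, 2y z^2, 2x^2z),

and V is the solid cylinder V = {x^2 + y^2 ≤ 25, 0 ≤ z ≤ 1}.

By the divergence theorem,

    ∯_{∂V} F · n dS = ∭_V (∇ · F) dV.

Compute the divergence:
    ∇ · F = ∂F_x/∂x + ∂F_y/∂y + ∂F_z/∂z = 2y^2 + 2z^2 + 2x^2 = 2x^2 + 2y^2 + 2z^2.

In cylindrical coordinates, x = r cos(θ), y = r sin(θ), z = z, dV = r dr dθ dz, with 0 ≤ r ≤ 5, 0 ≤ θ ≤ 2π, 0 ≤ z ≤ 1.

The integrand, after substitution and multiplying by the volume element, becomes (2r^2 + 2z^2) · r, so

    ∭_V (∇·F) dV = ∫_0^{2π} ∫_0^{5} ∫_0^{1} (2r^2 + 2z^2) · r dz dr dθ.

Inner (z from 0 to 1): 2r (r^2 + 1/3).
Middle (r from 0 to 5): 1925/6.
Outer (θ from 0 to 2π): 1925π/3.

Therefore ∯_{∂V} F · n dS = 1925π/3.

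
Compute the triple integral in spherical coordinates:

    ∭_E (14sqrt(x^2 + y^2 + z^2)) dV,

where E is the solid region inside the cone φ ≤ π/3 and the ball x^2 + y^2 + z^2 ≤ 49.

In spherical coordinates, x = ρ sin(φ) cos(θ), y = ρ sin(φ) sin(θ), z = ρ cos(φ), and dV = ρ^2 sin(φ) dρ dφ dθ.

The integrand becomes 14ρ, so

    ∭_E (14sqrt(x^2 + y^2 + z^2)) dV = ∫_{0}^{2π} ∫_{0}^{π/3} ∫_{0}^{7} (14ρ) · ρ^2 sin(φ) dρ dφ dθ.

Inner (ρ): 16807sin(φ)/2.
Middle (φ): 16807/4.
Outer (θ): 16807π/2.

Therefore the triple integral equals 16807π/2.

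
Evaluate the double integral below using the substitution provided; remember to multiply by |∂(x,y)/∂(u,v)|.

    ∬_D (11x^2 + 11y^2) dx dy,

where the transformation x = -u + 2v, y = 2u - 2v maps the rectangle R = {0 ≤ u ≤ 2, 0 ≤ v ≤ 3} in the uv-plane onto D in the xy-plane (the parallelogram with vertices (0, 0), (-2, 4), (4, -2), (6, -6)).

Compute the Jacobian determinant of (x, y) with respect to (u, v):

    ∂(x,y)/∂(u,v) = | -1  2 | = (-1)(-2) - (2)(2) = -2.
                   | 2  -2 |

Its absolute value is |J| = 2 (the area scaling factor).

Substituting x = -u + 2v, y = 2u - 2v into the integrand,

    11x^2 + 11y^2 → 55u^2 - 132u v + 88v^2,

so the integral becomes

    ∬_R (55u^2 - 132u v + 88v^2) · |J| du dv = ∫_0^2 ∫_0^3 (110u^2 - 264u v + 176v^2) dv du.

Inner (v): 330u^2 - 1188u + 1584.
Outer (u): 1672.

Therefore ∬_D (11x^2 + 11y^2) dx dy = 1672.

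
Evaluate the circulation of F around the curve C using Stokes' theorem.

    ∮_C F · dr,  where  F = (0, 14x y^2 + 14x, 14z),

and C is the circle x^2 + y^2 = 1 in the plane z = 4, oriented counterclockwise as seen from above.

Let S be the flat disk x^2 + y^2 ≤ 1 in the plane z = 4, with upward unit normal n̂ = ẑ. By Stokes' theorem,

    ∮_C F · dr = ∬_S (∇ × F) · n̂ dS = ∬_D (curl F)_z dA,

where D is the disk x^2 + y^2 ≤ 1.

Compute the curl of F = (0, 14x y^2 + 14x, 14z):
    (∇ × F)_x = ∂F_z/∂y - ∂F_y/∂z = 0,
    (∇ × F)_y = ∂F_x/∂z - ∂F_z/∂x = 0,
    (∇ × F)_z = ∂F_y/∂x - ∂F_x/∂y = 14y^2 + 14.

On z = 4, (curl F)_z = 14y^2 + 14.

Convert to polar (x = r cos θ, y = r sin θ, dA = r dr dθ); the integrand becomes 14r^2sin(θ)^2 + 14, so

    ∬_D (curl F)_z dA = ∫_0^{2π} ∫_0^{1} (14r^2sin(θ)^2 + 14) · r dr dθ.

Inner (r from 0 to 1): 7sin(θ)^2/2 + 7.
Outer (θ from 0 to 2π): 35π/2.

Therefore ∮_C F · dr = 35π/2.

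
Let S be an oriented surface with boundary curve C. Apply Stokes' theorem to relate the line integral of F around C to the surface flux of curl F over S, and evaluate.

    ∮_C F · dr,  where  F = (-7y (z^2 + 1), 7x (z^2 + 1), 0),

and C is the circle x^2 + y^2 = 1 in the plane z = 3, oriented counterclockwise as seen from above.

Let S be the flat disk x^2 + y^2 ≤ 1 in the plane z = 3, with upward unit normal n̂ = ẑ. By Stokes' theorem,

    ∮_C F · dr = ∬_S (∇ × F) · n̂ dS = ∬_D (curl F)_z dA,

where D is the disk x^2 + y^2 ≤ 1.

Compute the curl of F = (-7y (z^2 + 1), 7x (z^2 + 1), 0):
    (∇ × F)_x = ∂F_z/∂y - ∂F_y/∂z = -14x z,
    (∇ × F)_y = ∂F_x/∂z - ∂F_z/∂x = -14y z,
    (∇ × F)_z = ∂F_y/∂x - ∂F_x/∂y = 14z^2 + 14.

On z = 3, (curl F)_z = 140.

Convert to polar (x = r cos θ, y = r sin θ, dA = r dr dθ); the integrand becomes 140, so

    ∬_D (curl F)_z dA = ∫_0^{2π} ∫_0^{1} (140) · r dr dθ.

Inner (r from 0 to 1): 70.
Outer (θ from 0 to 2π): 140π.

Therefore ∮_C F · dr = 140π.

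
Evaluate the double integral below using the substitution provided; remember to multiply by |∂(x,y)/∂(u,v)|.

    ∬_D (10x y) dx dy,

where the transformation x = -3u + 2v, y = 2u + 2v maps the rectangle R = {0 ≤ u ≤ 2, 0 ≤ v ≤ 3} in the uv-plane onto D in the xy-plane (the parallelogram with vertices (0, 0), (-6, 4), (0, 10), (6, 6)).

Compute the Jacobian determinant of (x, y) with respect to (u, v):

    ∂(x,y)/∂(u,v) = | -3  2 | = (-3)(2) - (2)(2) = -10.
                   | 2  2 |

Its absolute value is |J| = 10 (the area scaling factor).

Substituting x = -3u + 2v, y = 2u + 2v into the integrand,

    10x y → -60u^2 - 20u v + 40v^2,

so the integral becomes

    ∬_R (-60u^2 - 20u v + 40v^2) · |J| du dv = ∫_0^2 ∫_0^3 (-600u^2 - 200u v + 400v^2) dv du.

Inner (v): -1800u^2 - 900u + 3600.
Outer (u): 600.

Therefore ∬_D (10x y) dx dy = 600.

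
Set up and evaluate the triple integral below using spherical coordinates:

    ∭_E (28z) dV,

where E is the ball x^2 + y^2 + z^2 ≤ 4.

In spherical coordinates, x = ρ sin(φ) cos(θ), y = ρ sin(φ) sin(θ), z = ρ cos(φ), and dV = ρ^2 sin(φ) dρ dφ dθ.

The integrand becomes 28ρ cos(φ), so

    ∭_E (28z) dV = ∫_{0}^{2π} ∫_{0}^{π} ∫_{0}^{2} (28ρ cos(φ)) · ρ^2 sin(φ) dρ dφ dθ.

Inner (ρ): 56sin(2φ).
Middle (φ): 0.
Outer (θ): 0.

Therefore the triple integral equals 0.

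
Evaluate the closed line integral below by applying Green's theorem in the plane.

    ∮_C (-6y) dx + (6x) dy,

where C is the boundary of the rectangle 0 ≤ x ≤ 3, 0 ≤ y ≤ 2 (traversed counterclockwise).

Green's theorem converts the closed line integral into a double integral over the enclosed region D:

    ∮_C P dx + Q dy = ∬_D (∂Q/∂x - ∂P/∂y) dA.

Here P = -6y, Q = 6x, so

    ∂Q/∂x = 6,    ∂P/∂y = -6,
    ∂Q/∂x - ∂P/∂y = 12.

D is the region 0 ≤ x ≤ 3, 0 ≤ y ≤ 2. Evaluating the double integral:

    ∬_D (12) dA = ∫_0^{3} ∫_0^{2} (12) dy dx.

Inner (y from 0 to 2): 24.
Outer (x from 0 to 3): 72.

Therefore ∮_C P dx + Q dy = 72.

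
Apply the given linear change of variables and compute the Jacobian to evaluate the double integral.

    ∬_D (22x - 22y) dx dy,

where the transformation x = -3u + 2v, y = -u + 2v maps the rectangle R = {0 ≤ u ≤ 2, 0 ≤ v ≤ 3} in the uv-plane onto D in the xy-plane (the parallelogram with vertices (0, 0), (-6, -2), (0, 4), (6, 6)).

Compute the Jacobian determinant of (x, y) with respect to (u, v):

    ∂(x,y)/∂(u,v) = | -3  2 | = (-3)(2) - (2)(-1) = -4.
                   | -1  2 |

Its absolute value is |J| = 4 (the area scaling factor).

Substituting x = -3u + 2v, y = -u + 2v into the integrand,

    22x - 22y → -44u,

so the integral becomes

    ∬_R (-44u) · |J| du dv = ∫_0^2 ∫_0^3 (-176u) dv du.

Inner (v): -528u.
Outer (u): -1056.

Therefore ∬_D (22x - 22y) dx dy = -1056.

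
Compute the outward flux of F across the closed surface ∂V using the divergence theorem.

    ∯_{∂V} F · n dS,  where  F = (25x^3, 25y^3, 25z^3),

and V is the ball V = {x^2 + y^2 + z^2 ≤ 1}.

By the divergence theorem,

    ∯_{∂V} F · n dS = ∭_V (∇ · F) dV.

Compute the divergence:
    ∇ · F = ∂F_x/∂x + ∂F_y/∂y + ∂F_z/∂z = 75x^2 + 75y^2 + 75z^2.

In spherical coordinates, x = ρ sin(φ) cos(θ), y = ρ sin(φ) sin(θ), z = ρ cos(φ), dV = ρ^2 sin(φ) dρ dφ dθ, with 0 ≤ ρ ≤ 1, 0 ≤ φ ≤ π, 0 ≤ θ ≤ 2π.

The integrand, after substitution and multiplying by the volume element, becomes (75ρ^2) · ρ^2 sin(φ), so

    ∭_V (∇·F) dV = ∫_0^{2π} ∫_0^{π} ∫_0^{1} (75ρ^2) · ρ^2 sin(φ) dρ dφ dθ.

Inner (ρ from 0 to 1): 15sin(φ).
Middle (φ from 0 to π): 30.
Outer (θ from 0 to 2π): 60π.

Therefore ∯_{∂V} F · n dS = 60π.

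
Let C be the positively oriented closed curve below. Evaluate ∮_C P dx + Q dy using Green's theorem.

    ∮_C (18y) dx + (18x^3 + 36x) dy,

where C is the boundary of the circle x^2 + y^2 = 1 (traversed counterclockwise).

Green's theorem converts the closed line integral into a double integral over the enclosed region D:

    ∮_C P dx + Q dy = ∬_D (∂Q/∂x - ∂P/∂y) dA.

Here P = 18y, Q = 18x^3 + 36x, so

    ∂Q/∂x = 54x^2 + 36,    ∂P/∂y = 18,
    ∂Q/∂x - ∂P/∂y = 54x^2 + 18.

D is the region x^2 + y^2 ≤ 1. Evaluating the double integral:

In polar coordinates (x = r cos θ, y = r sin θ, dA = r dr dθ) the integrand becomes 54r^2cos(θ)^2 + 18, so

    ∬_D (54x^2 + 18) dA = ∫_0^{2π} ∫_0^{1} (54r^2cos(θ)^2 + 18) · r dr dθ.

Inner (r from 0 to 1): 27cos(θ)^2/2 + 9.
Outer (θ from 0 to 2π): 63π/2.

Therefore ∮_C P dx + Q dy = 63π/2.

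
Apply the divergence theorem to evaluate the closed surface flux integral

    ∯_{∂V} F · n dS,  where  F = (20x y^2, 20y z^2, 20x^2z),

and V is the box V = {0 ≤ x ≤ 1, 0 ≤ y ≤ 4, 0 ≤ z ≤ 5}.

By the divergence theorem,

    ∯_{∂V} F · n dS = ∭_V (∇ · F) dV.

Compute the divergence:
    ∇ · F = ∂F_x/∂x + ∂F_y/∂y + ∂F_z/∂z = 20y^2 + 20z^2 + 20x^2 = 20x^2 + 20y^2 + 20z^2.

V is a rectangular box, so dV = dx dy dz with 0 ≤ x ≤ 1, 0 ≤ y ≤ 4, 0 ≤ z ≤ 5.

Integrate (20x^2 + 20y^2 + 20z^2) over V as an iterated integral:

    ∭_V (∇·F) dV = ∫_0^{1} ∫_0^{4} ∫_0^{5} (20x^2 + 20y^2 + 20z^2) dz dy dx.

Inner (z from 0 to 5): 100x^2 + 100y^2 + 2500/3.
Middle (y from 0 to 4): 400x^2 + 16400/3.
Outer (x from 0 to 1): 5600.

Therefore ∯_{∂V} F · n dS = 5600.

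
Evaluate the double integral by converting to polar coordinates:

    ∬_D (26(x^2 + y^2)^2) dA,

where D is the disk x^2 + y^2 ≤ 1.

The region D is 0 ≤ r ≤ 1, 0 ≤ θ ≤ 2π in polar coordinates, where x = r cos(θ), y = r sin(θ), and dA = r dr dθ.

Under the substitution, the integrand becomes 26r^4, so

    ∬_D (26(x^2 + y^2)^2) dA = ∫_{0}^{2π} ∫_{0}^{1} (26r^4) · r dr dθ.

Inner integral (in r): ∫_{0}^{1} (26r^4) · r dr = 13/3.

Outer integral (in θ): ∫_{0}^{2π} (13/3) dθ = 26π/3.

Therefore ∬_D (26(x^2 + y^2)^2) dA = 26π/3.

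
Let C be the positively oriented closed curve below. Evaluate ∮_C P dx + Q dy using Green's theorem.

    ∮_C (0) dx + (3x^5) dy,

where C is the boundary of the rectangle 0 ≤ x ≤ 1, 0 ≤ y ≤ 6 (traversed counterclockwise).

Green's theorem converts the closed line integral into a double integral over the enclosed region D:

    ∮_C P dx + Q dy = ∬_D (∂Q/∂x - ∂P/∂y) dA.

Here P = 0, Q = 3x^5, so

    ∂Q/∂x = 15x^4,    ∂P/∂y = 0,
    ∂Q/∂x - ∂P/∂y = 15x^4.

D is the region 0 ≤ x ≤ 1, 0 ≤ y ≤ 6. Evaluating the double integral:

    ∬_D (15x^4) dA = ∫_0^{1} ∫_0^{6} (15x^4) dy dx.

Inner (y from 0 to 6): 90x^4.
Outer (x from 0 to 1): 18.

Therefore ∮_C P dx + Q dy = 18.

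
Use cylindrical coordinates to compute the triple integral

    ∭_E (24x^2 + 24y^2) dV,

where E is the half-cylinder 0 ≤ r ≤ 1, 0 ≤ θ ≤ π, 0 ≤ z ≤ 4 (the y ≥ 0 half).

In cylindrical coordinates, x = r cos(θ), y = r sin(θ), z = z, and dV = r dr dθ dz.

The integrand becomes 24r^2, so

    ∭_E (24x^2 + 24y^2) dV = ∫_{0}^{π} ∫_{0}^{1} ∫_{0}^{4} (24r^2) · r dz dr dθ.

Inner (z): 96r^3.
Middle (r from 0 to 1): 24.
Outer (θ): 24π.

Therefore the triple integral equals 24π.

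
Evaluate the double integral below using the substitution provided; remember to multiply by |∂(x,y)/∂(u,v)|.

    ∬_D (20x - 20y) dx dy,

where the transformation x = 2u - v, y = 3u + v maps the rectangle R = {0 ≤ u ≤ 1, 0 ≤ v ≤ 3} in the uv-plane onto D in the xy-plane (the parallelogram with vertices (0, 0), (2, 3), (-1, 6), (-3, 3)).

Compute the Jacobian determinant of (x, y) with respect to (u, v):

    ∂(x,y)/∂(u,v) = | 2  -1 | = (2)(1) - (-1)(3) = 5.
                   | 3  1 |

Its absolute value is |J| = 5 (the area scaling factor).

Substituting x = 2u - v, y = 3u + v into the integrand,

    20x - 20y → -20u - 40v,

so the integral becomes

    ∬_R (-20u - 40v) · |J| du dv = ∫_0^1 ∫_0^3 (-100u - 200v) dv du.

Inner (v): -300u - 900.
Outer (u): -1050.

Therefore ∬_D (20x - 20y) dx dy = -1050.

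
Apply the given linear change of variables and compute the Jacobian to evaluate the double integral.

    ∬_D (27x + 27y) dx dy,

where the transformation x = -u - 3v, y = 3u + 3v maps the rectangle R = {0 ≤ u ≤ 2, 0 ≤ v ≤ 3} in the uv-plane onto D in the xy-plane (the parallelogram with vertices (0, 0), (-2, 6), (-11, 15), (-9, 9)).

Compute the Jacobian determinant of (x, y) with respect to (u, v):

    ∂(x,y)/∂(u,v) = | -1  -3 | = (-1)(3) - (-3)(3) = 6.
                   | 3  3 |

Its absolute value is |J| = 6 (the area scaling factor).

Substituting x = -u - 3v, y = 3u + 3v into the integrand,

    27x + 27y → 54u,

so the integral becomes

    ∬_R (54u) · |J| du dv = ∫_0^2 ∫_0^3 (324u) dv du.

Inner (v): 972u.
Outer (u): 1944.

Therefore ∬_D (27x + 27y) dx dy = 1944.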